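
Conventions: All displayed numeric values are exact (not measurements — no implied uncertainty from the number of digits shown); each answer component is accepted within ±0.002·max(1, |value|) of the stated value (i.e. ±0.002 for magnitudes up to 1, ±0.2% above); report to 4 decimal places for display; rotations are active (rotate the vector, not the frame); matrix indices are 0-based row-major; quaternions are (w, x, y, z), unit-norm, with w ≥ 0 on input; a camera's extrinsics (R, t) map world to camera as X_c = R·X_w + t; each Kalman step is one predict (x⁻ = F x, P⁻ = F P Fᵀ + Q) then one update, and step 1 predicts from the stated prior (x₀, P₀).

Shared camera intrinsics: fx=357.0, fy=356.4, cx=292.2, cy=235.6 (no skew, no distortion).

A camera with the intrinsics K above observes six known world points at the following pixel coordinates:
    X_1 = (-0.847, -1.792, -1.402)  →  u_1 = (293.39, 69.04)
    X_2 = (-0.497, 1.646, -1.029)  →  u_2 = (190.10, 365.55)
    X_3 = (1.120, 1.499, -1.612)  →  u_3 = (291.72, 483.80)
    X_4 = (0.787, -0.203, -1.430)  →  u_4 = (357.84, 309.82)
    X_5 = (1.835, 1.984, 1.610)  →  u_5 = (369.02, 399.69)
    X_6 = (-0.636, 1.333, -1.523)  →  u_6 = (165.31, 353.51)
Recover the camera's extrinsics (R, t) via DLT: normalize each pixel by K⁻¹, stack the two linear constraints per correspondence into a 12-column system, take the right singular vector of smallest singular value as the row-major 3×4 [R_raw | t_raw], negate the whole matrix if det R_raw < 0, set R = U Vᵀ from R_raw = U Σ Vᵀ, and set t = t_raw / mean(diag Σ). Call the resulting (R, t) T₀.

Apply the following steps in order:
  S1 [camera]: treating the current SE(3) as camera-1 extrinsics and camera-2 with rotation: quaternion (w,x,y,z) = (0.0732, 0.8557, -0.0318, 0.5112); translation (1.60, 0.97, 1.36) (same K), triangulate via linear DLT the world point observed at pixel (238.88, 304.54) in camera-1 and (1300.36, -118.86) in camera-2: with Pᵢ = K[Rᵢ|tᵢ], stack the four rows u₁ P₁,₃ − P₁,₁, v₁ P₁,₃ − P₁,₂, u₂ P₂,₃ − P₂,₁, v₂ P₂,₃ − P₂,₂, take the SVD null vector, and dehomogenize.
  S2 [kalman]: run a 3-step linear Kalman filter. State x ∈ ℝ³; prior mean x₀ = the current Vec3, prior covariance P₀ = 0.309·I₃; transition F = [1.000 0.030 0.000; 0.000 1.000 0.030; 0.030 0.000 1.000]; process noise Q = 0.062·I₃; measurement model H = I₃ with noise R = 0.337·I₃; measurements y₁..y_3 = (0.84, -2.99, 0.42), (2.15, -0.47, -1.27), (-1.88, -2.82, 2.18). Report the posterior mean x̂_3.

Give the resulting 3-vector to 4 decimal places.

result = (-0.1529, -1.4987, 0.6447)

source (pnp_recover): camera pose = R=[0.8224 -0.4764 0.3111; 0.5169 0.8540 -0.0586; -0.2378 0.2090 0.9486], t=(0.2899, 0.3500, 4.7899)
after S1 (triangulate): (-0.7915, 1.4203, 0.5514)
after S2 (kf_track): (-0.1529, -1.4987, 0.6447)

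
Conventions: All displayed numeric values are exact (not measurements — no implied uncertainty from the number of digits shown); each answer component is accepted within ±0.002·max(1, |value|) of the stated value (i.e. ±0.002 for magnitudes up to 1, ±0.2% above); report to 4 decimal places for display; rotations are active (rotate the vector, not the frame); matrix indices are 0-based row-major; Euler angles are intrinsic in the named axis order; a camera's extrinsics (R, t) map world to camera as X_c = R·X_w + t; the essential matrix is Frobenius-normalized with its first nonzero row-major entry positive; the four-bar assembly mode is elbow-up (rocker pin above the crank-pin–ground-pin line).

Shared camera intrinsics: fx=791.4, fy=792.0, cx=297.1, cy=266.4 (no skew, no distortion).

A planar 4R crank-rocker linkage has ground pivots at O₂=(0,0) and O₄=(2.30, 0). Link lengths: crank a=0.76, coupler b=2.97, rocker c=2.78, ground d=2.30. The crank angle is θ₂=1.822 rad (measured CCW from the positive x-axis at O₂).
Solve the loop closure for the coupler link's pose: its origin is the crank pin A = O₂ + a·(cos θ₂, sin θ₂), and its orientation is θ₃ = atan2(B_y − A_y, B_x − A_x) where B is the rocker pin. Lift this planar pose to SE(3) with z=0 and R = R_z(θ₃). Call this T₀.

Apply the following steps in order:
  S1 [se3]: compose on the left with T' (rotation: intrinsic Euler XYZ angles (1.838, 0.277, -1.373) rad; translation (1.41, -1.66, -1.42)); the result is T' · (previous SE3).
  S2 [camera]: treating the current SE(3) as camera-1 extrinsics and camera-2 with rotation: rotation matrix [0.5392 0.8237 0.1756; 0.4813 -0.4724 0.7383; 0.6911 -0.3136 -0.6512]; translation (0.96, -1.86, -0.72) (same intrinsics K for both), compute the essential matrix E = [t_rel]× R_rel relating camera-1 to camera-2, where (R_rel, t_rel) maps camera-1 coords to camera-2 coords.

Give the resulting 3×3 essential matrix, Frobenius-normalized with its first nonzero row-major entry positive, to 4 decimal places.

source (fourbar_fk): coupler pose = R=[0.7313 -0.6821 0.0000; 0.6821 0.7313 0.0000; 0.0000 0.0000 1.0000], t=(-0.1889, 0.7361, 0.0000)
after S1 (compose_se3): R=[0.7815 0.5608 0.2735; 0.3682 -0.0607 -0.9277; -0.5036 0.8257 -0.2540], t=(2.0686, -1.5665, -1.0524)
after S2 (essential): [0.1197 0.6292 -0.2815; 0.0117 -0.0906 0.0574; -0.6186 -0.0392 -0.3386]

matrix = [0.1197 0.6292 -0.2815; 0.0117 -0.0906 0.0574; -0.6186 -0.0392 -0.3386]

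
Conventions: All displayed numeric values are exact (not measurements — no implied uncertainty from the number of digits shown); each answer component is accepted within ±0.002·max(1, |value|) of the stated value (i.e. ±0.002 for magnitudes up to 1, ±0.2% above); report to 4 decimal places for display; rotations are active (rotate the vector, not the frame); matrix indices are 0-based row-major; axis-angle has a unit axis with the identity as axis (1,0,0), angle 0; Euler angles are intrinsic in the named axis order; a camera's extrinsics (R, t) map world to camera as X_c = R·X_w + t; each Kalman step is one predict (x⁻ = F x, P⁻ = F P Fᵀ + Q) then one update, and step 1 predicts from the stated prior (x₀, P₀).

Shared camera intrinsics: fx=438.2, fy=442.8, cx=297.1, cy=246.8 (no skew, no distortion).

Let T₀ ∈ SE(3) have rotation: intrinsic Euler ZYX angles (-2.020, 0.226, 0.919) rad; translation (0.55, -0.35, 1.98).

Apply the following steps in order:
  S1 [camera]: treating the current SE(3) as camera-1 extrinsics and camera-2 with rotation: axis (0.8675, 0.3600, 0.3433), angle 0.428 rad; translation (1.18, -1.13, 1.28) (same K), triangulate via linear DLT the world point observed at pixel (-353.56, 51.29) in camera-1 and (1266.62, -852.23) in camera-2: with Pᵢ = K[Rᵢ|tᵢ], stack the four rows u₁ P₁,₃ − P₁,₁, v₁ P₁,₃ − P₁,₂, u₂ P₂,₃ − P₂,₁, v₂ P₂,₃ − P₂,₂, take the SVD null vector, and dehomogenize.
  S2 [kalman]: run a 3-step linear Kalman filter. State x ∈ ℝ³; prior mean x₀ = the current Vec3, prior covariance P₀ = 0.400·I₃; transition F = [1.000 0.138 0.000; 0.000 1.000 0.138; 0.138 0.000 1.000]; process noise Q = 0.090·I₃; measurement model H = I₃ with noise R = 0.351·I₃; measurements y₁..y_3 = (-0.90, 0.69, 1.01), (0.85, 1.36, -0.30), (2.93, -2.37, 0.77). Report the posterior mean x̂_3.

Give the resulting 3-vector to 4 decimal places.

result = (1.3603, -0.5692, 0.5891)

after S1 (triangulate): (1.0062, -1.7269, 0.6560)
after S2 (kf_track): (1.3603, -0.5692, 0.5891)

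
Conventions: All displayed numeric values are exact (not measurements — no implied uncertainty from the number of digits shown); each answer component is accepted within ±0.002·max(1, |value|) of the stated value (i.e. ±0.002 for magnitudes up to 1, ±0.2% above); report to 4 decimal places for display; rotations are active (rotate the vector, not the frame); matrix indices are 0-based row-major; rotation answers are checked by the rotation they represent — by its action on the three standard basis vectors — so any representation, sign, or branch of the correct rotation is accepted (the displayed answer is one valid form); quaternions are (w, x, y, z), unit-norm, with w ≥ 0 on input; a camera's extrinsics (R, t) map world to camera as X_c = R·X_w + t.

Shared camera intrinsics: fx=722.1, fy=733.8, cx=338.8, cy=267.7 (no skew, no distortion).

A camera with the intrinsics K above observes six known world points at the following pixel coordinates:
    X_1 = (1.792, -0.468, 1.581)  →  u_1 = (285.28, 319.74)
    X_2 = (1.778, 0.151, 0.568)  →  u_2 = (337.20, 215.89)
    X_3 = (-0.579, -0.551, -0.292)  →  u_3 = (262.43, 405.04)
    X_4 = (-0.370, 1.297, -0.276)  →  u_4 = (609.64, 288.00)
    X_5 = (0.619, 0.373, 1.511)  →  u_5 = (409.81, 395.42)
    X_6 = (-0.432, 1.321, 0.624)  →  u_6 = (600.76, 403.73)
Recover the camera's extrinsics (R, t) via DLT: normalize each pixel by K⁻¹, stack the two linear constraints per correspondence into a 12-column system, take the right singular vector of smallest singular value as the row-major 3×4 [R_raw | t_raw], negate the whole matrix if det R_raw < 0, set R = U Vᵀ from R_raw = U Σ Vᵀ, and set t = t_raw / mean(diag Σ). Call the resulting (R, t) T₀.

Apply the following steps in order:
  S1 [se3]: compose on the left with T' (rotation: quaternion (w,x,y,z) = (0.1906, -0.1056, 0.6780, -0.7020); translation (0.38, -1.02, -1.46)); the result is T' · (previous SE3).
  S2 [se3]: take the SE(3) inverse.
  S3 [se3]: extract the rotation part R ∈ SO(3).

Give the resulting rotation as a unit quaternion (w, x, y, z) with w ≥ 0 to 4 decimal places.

source (pnp_recover): camera pose = R=[-0.1895 0.9724 0.1360; -0.6465 -0.2278 0.7281; 0.7390 0.0500 0.6718], t=(0.1000, 0.3600, 4.1102)
after S1 (compose_se3): R=[0.3916 -0.8881 0.2408; -0.5908 -0.4433 -0.6742; 0.7054 0.1218 -0.6982], t=(2.0060, -4.8112, -1.5886)
after S2 (invert_se3): R=[0.3916 -0.5908 0.7054; -0.8881 -0.4433 0.1218; 0.2408 -0.6742 -0.6982], t=(-2.5073, -0.1578, -4.8357)
after S3 (rot_of_se3): [0.3916 -0.5908 0.7054; -0.8881 -0.4433 0.1218; 0.2408 -0.6742 -0.6982]

rotation (quat) = (0.2500, -0.7958, 0.4646, -0.2972)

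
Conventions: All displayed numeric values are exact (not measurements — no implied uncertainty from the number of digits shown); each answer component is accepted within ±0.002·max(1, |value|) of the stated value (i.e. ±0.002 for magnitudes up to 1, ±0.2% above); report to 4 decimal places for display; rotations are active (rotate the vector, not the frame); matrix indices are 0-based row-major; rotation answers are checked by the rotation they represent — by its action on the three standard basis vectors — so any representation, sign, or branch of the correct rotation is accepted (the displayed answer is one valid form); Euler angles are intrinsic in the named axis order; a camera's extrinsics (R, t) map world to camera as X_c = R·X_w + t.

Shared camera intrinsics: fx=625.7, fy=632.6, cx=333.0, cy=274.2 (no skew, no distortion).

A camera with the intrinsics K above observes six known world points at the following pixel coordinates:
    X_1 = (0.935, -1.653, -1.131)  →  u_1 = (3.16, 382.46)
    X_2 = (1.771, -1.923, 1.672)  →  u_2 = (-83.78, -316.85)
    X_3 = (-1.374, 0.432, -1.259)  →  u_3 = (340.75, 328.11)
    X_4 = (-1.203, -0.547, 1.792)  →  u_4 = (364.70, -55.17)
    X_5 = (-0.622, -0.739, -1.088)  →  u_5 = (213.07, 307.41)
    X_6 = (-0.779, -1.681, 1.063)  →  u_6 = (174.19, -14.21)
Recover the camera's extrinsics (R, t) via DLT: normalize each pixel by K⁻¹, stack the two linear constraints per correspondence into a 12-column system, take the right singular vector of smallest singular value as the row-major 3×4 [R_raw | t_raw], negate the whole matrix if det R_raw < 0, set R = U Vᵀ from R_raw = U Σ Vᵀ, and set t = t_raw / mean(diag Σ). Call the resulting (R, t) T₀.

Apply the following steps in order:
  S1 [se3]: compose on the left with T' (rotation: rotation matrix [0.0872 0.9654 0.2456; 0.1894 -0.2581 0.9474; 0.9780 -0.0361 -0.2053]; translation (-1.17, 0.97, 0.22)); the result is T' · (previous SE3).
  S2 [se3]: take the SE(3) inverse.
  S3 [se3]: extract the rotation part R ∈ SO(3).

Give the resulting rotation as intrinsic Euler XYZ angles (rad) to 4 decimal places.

rotation (euler_xyz) = (-1.0963, 0.1668, 1.4236)

source (pnp_recover): camera pose = R=[-0.0097 0.9358 0.3525; 0.3854 0.3288 -0.8622; -0.9227 0.1275 -0.3638], t=(0.1000, -0.1900, 4.1799)
after S1 (compose_se3): R=[0.1446 0.4303 -0.8910; -0.9755 0.2131 -0.0554; 0.1661 0.8772 0.4506], t=(-0.3181, 4.9979, -0.5336)
after S2 (invert_se3): R=[0.1446 -0.9755 0.1661; 0.4303 0.2131 0.8772; -0.8910 -0.0554 0.4506], t=(5.0099, -0.4603, 0.2339)
after S3 (rot_of_se3): [0.1446 -0.9755 0.1661; 0.4303 0.2131 0.8772; -0.8910 -0.0554 0.4506]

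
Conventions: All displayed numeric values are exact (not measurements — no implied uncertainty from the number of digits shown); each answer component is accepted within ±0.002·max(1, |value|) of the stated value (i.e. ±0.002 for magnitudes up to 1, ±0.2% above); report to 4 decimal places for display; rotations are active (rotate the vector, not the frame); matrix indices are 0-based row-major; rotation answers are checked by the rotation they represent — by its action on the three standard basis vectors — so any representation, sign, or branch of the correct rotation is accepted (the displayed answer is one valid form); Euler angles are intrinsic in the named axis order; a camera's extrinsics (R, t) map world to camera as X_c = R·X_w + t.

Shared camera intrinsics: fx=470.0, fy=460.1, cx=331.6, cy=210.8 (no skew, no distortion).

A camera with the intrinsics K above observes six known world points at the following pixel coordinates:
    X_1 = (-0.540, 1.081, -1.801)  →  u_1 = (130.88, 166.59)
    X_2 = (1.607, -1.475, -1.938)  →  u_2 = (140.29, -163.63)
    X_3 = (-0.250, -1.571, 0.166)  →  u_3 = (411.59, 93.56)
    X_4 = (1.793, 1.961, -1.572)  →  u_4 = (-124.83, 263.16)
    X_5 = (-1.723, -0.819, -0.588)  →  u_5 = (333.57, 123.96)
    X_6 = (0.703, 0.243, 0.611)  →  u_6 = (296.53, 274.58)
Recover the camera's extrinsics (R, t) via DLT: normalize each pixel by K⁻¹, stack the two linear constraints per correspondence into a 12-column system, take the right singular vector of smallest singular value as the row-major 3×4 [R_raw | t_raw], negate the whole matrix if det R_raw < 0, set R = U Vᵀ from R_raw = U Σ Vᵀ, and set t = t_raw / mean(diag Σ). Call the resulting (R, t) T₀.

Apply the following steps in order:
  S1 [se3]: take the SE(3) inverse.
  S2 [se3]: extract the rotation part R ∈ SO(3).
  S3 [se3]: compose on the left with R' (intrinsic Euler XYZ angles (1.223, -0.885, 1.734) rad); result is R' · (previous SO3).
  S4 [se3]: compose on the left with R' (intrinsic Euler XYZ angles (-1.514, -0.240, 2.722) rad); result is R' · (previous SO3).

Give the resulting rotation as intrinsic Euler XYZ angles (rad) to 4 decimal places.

source (pnp_recover): camera pose = R=[-0.2032 -0.6529 0.7297; 0.0429 0.7386 0.6728; -0.9782 0.1680 -0.1221], t=(-0.4300, -0.0900, 4.5502)
after S1 (invert_se3): R=[-0.2032 0.0429 -0.9782; -0.6529 0.7386 0.1680; 0.7297 0.6728 -0.1221], t=(4.3675, -0.9788, 0.9297)
after S2 (rot_of_se3): [-0.2032 0.0429 -0.9782; -0.6529 0.7386 0.1680; 0.7297 0.6728 -0.1221]
after S3 (compose_so3): [-0.1358 -0.9866 0.0901; -0.9594 0.1082 -0.2606; 0.2474 -0.1219 -0.9612]
after S4 (compose_so3): [0.4413 0.8613 0.2517; 0.4087 0.0568 -0.9109; -0.7989 0.5048 -0.3270]

rotation (euler_xyz) = (1.9154, 0.2544, -1.0973)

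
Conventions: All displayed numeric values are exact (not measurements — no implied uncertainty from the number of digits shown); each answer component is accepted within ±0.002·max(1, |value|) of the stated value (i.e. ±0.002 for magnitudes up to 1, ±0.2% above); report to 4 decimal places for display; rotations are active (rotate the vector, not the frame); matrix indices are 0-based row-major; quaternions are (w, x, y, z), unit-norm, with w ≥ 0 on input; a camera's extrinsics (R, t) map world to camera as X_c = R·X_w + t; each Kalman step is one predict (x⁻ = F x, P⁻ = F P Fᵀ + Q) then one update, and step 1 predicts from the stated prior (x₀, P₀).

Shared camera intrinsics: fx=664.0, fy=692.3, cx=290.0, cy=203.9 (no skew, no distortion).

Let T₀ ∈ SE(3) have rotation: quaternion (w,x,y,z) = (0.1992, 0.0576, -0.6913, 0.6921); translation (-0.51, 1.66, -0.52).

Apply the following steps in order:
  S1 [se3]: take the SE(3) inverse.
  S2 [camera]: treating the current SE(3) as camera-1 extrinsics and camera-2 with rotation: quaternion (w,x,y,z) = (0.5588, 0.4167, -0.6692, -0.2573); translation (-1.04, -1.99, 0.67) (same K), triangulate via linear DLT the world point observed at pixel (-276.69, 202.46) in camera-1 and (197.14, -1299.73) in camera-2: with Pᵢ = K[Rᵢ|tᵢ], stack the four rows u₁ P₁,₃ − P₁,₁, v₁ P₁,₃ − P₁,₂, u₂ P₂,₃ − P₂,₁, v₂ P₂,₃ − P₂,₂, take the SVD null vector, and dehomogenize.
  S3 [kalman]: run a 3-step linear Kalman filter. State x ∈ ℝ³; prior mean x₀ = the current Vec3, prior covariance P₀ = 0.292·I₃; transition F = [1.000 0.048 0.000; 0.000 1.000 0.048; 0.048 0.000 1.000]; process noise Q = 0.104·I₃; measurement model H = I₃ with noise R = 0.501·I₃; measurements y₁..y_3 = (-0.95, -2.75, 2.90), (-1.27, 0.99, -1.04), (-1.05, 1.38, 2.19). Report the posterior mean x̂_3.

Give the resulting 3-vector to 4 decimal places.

after S1 (invert_se3): R=[-0.9140 0.1961 0.3552; -0.3554 0.0353 -0.9340; -0.1957 -0.9799 0.0375], t=(-0.6070, -0.7255, 1.5464)
after S2 (triangulate): (0.3768, -0.0791, -0.9197)
after S3 (kf_track): (-0.7688, 0.3016, 0.8497)

result = (-0.7688, 0.3016, 0.8497)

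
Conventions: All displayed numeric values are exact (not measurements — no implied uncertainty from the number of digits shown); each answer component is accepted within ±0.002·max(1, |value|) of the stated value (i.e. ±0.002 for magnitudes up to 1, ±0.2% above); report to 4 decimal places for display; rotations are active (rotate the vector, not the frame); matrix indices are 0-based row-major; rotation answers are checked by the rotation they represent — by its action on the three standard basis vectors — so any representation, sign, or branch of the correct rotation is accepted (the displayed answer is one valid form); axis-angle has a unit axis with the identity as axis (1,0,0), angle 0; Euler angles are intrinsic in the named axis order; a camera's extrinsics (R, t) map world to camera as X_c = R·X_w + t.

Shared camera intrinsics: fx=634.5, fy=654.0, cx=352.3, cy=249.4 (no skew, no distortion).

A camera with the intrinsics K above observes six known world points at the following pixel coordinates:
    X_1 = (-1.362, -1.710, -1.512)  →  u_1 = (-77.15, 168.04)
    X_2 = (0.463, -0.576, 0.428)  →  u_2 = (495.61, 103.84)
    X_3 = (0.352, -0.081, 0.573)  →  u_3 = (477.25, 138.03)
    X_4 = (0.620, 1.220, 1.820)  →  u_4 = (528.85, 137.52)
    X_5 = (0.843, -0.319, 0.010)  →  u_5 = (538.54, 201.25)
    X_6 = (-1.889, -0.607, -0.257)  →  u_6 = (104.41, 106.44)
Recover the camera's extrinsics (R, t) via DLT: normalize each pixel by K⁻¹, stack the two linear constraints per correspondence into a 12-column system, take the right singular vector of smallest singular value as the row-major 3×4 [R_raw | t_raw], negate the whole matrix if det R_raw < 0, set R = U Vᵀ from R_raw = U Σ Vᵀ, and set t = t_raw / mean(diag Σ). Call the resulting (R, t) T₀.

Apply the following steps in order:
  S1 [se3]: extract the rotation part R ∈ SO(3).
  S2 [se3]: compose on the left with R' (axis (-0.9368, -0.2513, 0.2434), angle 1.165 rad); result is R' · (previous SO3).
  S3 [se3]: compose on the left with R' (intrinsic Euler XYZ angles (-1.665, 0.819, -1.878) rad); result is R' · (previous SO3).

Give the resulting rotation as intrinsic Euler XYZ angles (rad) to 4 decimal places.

source (pnp_recover): camera pose = R=[0.9347 0.0929 0.3430; 0.2488 0.5183 -0.8182; -0.2538 0.8501 0.4614], t=(0.3299, -0.3100, 4.1999)
after S1 (rot_of_se3): [0.9347 0.0929 0.3430; 0.2488 0.5183 -0.8182; -0.2538 0.8501 0.4614]
after S2 (compose_so3): [0.9389 -0.2697 0.2138; 0.2409 0.9587 0.1513; -0.2458 -0.0906 0.9651]
after S3 (compose_so3): [-0.2167 0.6136 0.7593; -0.0366 -0.7823 0.6218; 0.9756 0.1069 0.1919]

rotation (euler_xyz) = (-1.2714, 0.8623, -1.9102)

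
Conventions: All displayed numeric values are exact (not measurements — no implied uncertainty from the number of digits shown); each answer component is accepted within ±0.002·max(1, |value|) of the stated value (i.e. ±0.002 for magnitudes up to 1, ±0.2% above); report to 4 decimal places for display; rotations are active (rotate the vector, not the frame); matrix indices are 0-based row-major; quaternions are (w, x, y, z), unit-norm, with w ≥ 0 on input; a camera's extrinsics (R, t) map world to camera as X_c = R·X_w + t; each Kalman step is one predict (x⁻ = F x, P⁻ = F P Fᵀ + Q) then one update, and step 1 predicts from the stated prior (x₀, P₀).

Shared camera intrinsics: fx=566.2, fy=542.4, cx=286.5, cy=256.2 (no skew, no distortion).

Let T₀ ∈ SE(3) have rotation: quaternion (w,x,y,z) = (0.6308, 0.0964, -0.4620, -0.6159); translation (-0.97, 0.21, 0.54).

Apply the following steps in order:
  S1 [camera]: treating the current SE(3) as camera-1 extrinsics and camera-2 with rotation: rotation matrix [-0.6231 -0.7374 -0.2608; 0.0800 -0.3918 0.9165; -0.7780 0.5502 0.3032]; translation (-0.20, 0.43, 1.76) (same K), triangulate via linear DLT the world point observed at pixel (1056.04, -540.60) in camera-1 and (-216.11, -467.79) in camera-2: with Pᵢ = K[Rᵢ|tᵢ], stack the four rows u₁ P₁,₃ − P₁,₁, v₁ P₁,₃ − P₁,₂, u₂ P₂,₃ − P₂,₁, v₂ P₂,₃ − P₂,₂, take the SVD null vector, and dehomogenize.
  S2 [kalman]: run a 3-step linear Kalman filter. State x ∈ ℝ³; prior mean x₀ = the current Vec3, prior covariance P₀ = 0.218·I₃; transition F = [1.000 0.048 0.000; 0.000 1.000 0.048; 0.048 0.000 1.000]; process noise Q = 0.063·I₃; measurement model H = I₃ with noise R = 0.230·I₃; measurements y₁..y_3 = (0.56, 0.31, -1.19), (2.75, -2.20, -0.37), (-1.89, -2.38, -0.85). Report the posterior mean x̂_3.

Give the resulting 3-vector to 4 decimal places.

result = (0.1083, -1.4355, -0.9251)

after S1 (triangulate): (0.8040, 1.1686, -1.8233)
after S2 (kf_track): (0.1083, -1.4355, -0.9251)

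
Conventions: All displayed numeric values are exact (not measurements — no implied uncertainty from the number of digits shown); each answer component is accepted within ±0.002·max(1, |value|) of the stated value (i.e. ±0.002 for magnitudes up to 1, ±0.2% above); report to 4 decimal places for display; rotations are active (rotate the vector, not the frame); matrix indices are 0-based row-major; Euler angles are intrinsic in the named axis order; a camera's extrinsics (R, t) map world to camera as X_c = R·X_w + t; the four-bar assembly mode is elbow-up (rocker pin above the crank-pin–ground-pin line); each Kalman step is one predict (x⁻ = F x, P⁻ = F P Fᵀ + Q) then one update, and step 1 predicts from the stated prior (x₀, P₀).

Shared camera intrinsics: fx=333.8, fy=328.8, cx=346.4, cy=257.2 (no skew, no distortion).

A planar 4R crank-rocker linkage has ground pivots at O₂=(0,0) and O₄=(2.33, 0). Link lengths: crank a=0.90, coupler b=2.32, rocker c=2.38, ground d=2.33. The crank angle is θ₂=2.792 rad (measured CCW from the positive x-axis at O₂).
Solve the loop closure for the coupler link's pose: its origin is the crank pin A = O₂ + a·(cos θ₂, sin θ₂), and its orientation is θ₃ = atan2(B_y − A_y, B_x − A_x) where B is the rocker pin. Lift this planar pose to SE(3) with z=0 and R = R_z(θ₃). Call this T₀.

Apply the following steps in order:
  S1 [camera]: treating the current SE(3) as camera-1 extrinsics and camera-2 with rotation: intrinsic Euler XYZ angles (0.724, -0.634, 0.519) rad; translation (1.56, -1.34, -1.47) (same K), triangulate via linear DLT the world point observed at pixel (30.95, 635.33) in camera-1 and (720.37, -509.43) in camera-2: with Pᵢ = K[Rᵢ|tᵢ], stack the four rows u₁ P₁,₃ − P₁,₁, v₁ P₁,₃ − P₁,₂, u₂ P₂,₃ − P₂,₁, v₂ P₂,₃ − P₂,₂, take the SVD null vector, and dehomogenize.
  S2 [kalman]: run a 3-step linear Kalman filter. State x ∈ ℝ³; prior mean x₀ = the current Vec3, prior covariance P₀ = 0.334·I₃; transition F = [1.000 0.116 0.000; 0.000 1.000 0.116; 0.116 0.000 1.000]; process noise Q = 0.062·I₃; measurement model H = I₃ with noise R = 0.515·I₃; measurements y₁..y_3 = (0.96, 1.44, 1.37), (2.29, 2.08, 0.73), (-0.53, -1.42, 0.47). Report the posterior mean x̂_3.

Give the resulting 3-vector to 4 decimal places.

result = (0.8006, 0.8039, 0.9827)

source (fourbar_fk): coupler pose = R=[0.7373 -0.6756 0.0000; 0.6756 0.7373 0.0000; 0.0000 0.0000 1.0000], t=(-0.8456, 0.3083, 0.0000)
after S1 (triangulate): (0.5390, 1.4970, 1.5444)
after S2 (kf_track): (0.8006, 0.8039, 0.9827)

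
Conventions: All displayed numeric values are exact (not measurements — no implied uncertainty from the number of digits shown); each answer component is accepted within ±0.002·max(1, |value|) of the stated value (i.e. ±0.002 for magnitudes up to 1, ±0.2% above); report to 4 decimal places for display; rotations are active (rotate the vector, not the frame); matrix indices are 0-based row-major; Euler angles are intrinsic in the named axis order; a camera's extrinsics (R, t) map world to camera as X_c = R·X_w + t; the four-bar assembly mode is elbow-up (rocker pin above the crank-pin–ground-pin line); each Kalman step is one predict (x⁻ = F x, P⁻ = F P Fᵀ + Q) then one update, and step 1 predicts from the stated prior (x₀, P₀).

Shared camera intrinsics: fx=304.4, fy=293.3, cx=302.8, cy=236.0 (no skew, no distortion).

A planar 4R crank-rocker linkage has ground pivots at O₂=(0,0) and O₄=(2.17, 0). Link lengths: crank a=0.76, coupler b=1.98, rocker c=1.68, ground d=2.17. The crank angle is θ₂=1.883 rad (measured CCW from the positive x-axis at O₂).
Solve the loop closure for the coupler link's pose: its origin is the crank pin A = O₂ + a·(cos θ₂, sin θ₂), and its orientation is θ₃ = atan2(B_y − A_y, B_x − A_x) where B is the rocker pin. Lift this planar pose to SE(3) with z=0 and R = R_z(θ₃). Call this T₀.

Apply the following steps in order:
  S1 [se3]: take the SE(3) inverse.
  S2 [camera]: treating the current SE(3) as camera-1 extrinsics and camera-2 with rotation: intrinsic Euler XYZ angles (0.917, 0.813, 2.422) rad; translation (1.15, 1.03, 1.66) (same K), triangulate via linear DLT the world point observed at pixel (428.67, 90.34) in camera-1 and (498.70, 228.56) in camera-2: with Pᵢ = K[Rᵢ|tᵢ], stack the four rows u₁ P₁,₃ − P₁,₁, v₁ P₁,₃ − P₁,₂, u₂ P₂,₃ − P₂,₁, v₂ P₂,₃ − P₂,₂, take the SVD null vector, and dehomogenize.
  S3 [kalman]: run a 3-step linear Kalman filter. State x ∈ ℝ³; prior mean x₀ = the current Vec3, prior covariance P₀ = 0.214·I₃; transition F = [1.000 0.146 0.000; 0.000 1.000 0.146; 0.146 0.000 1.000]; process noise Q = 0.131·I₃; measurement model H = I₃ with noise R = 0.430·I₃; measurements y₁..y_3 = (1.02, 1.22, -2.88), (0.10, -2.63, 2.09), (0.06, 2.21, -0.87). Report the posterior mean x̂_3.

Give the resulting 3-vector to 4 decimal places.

source (fourbar_fk): coupler pose = R=[0.9052 -0.4251 0.0000; 0.4251 0.9052 0.0000; 0.0000 0.0000 1.0000], t=(-0.2334, 0.7233, 0.0000)
after S1 (invert_se3): R=[0.9052 0.4251 0.0000; -0.4251 0.9052 0.0000; 0.0000 0.0000 1.0000], t=(-0.0961, -0.7539, 0.0000)
after S2 (triangulate): (0.6414, 0.3141, 1.4945)
after S3 (kf_track): (0.2956, 0.5399, 0.1068)

result = (0.2956, 0.5399, 0.1068)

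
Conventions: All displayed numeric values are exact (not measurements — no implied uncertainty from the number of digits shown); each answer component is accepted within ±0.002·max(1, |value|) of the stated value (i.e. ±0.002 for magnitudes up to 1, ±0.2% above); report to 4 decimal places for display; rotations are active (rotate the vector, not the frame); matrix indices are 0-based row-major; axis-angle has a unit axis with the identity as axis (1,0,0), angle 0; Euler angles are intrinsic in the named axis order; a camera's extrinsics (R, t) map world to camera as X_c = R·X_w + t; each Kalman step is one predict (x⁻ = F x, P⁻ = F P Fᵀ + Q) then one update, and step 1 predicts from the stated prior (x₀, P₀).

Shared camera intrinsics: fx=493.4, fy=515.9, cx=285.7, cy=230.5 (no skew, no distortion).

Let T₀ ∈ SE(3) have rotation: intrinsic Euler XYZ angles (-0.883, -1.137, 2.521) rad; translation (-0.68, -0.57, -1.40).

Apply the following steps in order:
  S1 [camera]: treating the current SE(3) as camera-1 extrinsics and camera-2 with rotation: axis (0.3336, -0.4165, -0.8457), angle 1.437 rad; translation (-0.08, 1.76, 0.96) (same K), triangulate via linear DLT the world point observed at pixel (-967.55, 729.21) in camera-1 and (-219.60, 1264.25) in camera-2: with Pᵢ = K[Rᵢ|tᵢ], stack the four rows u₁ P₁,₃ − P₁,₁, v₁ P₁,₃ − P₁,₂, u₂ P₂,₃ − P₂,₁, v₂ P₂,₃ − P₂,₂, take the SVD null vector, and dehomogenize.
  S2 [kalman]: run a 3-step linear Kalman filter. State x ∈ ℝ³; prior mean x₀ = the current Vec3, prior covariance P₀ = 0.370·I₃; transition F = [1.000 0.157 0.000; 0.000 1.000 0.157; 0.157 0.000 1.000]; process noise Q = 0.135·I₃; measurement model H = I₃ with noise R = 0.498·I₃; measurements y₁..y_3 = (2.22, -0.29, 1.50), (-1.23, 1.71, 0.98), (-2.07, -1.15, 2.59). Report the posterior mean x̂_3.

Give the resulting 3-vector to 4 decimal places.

after S1 (triangulate): (-1.7692, -0.2701, 1.5615)
after S2 (kf_track): (-1.0458, 0.0829, 1.6640)

result = (-1.0458, 0.0829, 1.6640)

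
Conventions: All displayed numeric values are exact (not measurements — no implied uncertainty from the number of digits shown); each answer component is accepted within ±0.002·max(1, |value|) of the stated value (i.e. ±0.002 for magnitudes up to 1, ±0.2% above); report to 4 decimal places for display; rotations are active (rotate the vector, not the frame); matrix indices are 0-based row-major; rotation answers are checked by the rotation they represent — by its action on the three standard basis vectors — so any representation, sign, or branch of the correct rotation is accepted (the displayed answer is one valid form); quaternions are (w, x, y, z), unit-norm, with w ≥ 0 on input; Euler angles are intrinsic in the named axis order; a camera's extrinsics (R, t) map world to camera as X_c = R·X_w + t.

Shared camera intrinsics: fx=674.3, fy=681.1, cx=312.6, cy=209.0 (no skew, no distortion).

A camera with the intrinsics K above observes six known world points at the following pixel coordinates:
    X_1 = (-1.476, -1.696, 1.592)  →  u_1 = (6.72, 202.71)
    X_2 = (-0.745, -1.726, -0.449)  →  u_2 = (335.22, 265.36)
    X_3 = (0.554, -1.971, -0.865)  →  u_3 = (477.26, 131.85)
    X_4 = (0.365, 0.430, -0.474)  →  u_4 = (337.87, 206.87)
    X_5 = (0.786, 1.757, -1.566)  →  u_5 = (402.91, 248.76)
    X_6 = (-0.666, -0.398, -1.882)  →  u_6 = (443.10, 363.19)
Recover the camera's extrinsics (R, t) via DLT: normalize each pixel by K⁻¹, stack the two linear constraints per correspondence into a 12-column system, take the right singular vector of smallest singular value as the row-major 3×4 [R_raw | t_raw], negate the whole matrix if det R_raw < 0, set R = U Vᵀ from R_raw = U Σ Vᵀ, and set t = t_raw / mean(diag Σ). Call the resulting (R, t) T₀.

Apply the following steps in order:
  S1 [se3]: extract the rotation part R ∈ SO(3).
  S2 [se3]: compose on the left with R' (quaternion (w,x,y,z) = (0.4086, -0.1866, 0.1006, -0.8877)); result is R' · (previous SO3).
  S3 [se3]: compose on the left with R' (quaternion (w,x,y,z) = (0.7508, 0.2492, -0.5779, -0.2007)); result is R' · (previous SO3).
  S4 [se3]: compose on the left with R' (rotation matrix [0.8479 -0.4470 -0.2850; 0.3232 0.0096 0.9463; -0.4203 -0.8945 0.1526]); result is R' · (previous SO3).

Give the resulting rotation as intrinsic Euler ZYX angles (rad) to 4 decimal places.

rotation (euler_zyx) = (-2.5424, 0.1194, 2.2137)

source (pnp_recover): camera pose = R=[0.4686 -0.2014 -0.8601; -0.8297 0.2341 -0.5068; 0.3034 0.9511 -0.0574], t=(-0.2300, -0.0600, 6.4500)
after S1 (rot_of_se3): [0.4686 -0.2014 -0.8601; -0.8297 0.2341 -0.5068; 0.3034 0.9511 -0.0574]
after S2 (compose_so3): [-0.7248 0.6745 0.1406; 0.1703 -0.0224 0.9851; 0.6676 0.7379 -0.0987]
after S3 (compose_so3): [-0.8261 -0.5448 0.1440; 0.4677 -0.5203 0.7146; -0.3144 0.6577 0.6846]
after S4 (compose_so3): [-0.8199 -0.4168 -0.3924; -0.5600 0.4413 0.7012; -0.1191 0.7947 -0.5952]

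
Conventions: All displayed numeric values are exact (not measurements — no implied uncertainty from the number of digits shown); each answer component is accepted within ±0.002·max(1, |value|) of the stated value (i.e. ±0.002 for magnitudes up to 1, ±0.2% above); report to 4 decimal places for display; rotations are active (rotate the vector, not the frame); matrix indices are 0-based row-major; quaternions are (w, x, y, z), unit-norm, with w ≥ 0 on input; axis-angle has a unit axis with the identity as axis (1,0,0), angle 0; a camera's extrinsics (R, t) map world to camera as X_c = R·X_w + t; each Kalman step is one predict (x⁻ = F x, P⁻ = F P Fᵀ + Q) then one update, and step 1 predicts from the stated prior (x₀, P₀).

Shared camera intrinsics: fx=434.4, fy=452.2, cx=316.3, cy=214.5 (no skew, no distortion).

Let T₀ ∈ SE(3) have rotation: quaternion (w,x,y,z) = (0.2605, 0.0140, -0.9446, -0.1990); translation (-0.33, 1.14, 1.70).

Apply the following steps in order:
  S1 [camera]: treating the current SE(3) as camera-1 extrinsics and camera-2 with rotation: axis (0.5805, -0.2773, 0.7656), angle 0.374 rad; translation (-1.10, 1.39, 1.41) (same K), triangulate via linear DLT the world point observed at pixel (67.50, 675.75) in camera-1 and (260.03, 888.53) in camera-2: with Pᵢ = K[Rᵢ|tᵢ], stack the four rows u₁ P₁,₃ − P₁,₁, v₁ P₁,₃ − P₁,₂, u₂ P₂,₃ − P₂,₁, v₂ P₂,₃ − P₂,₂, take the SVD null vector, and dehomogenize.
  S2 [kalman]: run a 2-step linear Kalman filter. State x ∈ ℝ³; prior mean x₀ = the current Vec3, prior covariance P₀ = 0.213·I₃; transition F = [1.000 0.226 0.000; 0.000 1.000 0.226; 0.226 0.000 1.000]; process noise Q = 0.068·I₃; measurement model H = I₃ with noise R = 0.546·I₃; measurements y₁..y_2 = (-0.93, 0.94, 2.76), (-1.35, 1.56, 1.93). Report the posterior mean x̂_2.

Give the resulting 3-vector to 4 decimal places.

result = (0.4633, 1.7012, 1.4854)

after S1 (triangulate): (1.4621, 1.9777, 0.3958)
after S2 (kf_track): (0.4633, 1.7012, 1.4854)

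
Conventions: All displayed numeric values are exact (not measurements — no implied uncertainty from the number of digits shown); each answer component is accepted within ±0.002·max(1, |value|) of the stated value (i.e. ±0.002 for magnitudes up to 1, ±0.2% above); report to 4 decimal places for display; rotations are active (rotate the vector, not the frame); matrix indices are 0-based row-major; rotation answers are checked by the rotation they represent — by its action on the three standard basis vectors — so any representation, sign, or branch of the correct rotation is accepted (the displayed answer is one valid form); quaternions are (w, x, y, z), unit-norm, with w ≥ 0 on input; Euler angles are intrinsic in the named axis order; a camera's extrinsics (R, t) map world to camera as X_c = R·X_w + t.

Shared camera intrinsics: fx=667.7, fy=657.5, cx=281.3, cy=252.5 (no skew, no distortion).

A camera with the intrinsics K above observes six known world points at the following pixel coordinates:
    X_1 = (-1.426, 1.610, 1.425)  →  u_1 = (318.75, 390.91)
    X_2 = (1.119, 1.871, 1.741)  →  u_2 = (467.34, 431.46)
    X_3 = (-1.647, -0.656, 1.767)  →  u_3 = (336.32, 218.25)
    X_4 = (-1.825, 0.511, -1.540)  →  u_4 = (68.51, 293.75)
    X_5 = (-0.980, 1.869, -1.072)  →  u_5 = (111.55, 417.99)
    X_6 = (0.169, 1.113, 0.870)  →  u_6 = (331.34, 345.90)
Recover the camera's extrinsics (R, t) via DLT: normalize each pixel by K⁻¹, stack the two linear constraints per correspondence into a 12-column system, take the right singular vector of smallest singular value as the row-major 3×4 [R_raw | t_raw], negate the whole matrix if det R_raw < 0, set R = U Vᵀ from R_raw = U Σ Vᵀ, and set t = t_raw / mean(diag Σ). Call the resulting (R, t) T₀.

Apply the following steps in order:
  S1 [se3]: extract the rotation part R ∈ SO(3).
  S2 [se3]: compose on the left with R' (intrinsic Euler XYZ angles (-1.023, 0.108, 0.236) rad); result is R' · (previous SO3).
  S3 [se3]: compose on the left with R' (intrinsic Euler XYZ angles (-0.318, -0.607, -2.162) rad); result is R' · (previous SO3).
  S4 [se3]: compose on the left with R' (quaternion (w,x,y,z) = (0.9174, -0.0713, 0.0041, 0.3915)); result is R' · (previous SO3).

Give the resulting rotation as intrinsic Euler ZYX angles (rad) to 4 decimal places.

rotation (euler_zyx) = (-2.0752, 1.0098, -1.1455)

source (pnp_recover): camera pose = R=[0.3448 -0.0123 0.9386; -0.1580 0.9849 0.0709; -0.9253 -0.1728 0.3376], t=(-0.3700, -0.1999, 6.6113)
after S1 (rot_of_se3): [0.3448 -0.0123 0.9386; -0.1580 0.9849 0.0709; -0.9253 -0.1728 0.3376]
after S2 (compose_so3): [0.2703 -0.2594 0.9272; -0.8576 0.3729 0.3543; -0.4376 -0.8909 -0.1217]
after S3 (compose_so3): [-0.4589 0.8812 -0.1134; -0.0254 -0.1406 -0.9897; -0.8881 -0.4513 0.0869]
after S4 (compose_so3): [-0.2571 0.7339 0.6287; -0.4657 0.4759 -0.7460; -0.8467 -0.4846 0.2195]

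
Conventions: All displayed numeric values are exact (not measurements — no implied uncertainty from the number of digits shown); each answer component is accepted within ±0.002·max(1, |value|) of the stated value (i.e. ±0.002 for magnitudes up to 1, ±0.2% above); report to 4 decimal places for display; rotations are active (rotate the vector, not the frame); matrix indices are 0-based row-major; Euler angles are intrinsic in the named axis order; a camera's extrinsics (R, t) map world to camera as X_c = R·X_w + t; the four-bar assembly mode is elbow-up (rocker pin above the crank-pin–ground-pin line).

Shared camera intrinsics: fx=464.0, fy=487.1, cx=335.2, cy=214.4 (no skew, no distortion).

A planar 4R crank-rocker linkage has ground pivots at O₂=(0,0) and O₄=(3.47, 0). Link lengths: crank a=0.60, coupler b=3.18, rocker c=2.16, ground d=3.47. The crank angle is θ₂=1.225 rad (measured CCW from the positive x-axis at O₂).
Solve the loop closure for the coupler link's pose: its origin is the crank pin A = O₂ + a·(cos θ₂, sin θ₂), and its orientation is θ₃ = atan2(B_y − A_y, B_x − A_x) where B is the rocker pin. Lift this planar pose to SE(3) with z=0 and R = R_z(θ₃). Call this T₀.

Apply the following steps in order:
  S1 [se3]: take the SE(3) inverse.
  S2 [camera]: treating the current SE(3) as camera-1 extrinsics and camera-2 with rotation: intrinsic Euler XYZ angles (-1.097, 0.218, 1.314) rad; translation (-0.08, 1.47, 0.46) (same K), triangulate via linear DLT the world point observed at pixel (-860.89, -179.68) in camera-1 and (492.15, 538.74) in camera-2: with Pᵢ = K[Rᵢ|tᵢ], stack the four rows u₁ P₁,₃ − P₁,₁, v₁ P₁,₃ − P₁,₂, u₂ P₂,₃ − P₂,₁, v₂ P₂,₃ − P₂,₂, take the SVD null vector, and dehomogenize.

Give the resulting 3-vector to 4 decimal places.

source (fourbar_fk): coupler pose = R=[0.8748 -0.4844 0.0000; 0.4844 0.8748 0.0000; 0.0000 0.0000 1.0000], t=(0.2034, 0.5645, 0.0000)
after S1 (invert_se3): R=[0.8748 0.4844 0.0000; -0.4844 0.8748 0.0000; 0.0000 0.0000 1.0000], t=(-0.4514, -0.3953, 0.0000)
after S2 (triangulate): (-1.2576, -0.9696, 0.7841)

result = (-1.2576, -0.9696, 0.7841)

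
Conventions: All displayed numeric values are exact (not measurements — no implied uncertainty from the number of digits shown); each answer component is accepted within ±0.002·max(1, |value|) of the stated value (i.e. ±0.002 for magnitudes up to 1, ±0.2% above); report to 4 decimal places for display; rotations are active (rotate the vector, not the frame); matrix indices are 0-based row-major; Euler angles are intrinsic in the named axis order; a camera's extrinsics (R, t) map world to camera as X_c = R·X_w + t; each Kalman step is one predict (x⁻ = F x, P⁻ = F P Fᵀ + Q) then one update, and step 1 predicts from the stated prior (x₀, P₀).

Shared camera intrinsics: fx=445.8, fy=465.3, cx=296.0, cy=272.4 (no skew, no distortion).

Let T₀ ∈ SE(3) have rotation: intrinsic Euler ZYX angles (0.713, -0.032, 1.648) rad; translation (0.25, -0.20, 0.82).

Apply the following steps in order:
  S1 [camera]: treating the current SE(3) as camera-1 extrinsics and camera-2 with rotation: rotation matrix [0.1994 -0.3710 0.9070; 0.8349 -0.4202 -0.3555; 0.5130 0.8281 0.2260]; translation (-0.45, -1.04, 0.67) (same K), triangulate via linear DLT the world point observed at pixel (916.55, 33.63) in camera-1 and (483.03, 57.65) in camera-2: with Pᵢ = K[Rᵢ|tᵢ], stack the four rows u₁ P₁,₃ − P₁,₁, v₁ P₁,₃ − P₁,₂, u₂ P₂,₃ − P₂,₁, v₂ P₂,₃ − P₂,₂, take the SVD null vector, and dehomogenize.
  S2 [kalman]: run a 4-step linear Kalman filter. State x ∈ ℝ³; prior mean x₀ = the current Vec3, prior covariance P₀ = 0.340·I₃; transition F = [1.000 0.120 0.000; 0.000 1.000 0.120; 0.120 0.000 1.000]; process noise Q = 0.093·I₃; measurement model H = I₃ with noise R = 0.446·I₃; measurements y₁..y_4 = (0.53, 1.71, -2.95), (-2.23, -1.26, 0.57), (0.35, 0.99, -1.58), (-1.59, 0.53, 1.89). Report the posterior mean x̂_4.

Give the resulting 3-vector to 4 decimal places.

after S1 (triangulate): (1.1099, 0.8731, 1.6941)
after S2 (kf_track): (-0.5594, 0.4453, 0.2221)

result = (-0.5594, 0.4453, 0.2221)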